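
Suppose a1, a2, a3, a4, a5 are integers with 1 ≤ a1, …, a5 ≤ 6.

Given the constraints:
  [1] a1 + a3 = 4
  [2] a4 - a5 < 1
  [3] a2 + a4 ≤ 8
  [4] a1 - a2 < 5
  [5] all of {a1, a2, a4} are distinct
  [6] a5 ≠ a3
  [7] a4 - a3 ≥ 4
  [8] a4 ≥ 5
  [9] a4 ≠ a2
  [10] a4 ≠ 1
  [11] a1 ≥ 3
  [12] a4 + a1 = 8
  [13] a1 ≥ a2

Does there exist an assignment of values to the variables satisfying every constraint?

The assignment a1 = 3, a2 = 1, a3 = 1, a4 = 5, a5 = 5 works:
  constraint 1 holds since a1 + a3 = 4.
  constraint 2 holds since a4 - a5 = 0.
The rest check out directly.

Satisfiable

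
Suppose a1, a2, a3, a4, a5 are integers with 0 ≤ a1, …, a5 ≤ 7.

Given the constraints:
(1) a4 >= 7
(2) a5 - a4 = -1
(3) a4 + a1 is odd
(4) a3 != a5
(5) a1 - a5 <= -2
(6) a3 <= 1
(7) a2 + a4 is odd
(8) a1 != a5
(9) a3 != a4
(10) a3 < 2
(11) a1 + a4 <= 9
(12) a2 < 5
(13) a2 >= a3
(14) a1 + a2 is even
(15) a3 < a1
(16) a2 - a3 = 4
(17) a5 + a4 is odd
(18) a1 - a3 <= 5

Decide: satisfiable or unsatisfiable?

Take a1 = 2, a2 = 4, a3 = 0, a4 = 7, a5 = 6. Then constraint 2: a5 - a4 = -1; constraint 5: a1 - a5 = -4; constraint 11: a1 + a4 = 9, and every other listed constraint is also met.

Satisfiable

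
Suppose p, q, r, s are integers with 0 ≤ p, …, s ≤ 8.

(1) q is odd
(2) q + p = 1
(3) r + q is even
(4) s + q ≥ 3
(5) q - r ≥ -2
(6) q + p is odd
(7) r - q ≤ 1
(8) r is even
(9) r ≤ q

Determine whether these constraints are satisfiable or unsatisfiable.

Constraint 8 makes r even and constraint 1 makes q odd, so r + q must be odd. Constraint 3 says r + q is even — contradiction.

Unsatisfiable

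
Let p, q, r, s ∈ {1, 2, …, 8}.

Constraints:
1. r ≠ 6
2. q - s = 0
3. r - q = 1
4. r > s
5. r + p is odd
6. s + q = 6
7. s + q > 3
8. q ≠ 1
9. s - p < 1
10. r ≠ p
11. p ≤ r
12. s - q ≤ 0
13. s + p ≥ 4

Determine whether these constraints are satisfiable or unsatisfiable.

Satisfiable

Try p = 3, q = 3, r = 4, s = 3.
Check constraint 2: q - s = 0; constraint 3: r - q = 1. The remaining constraints are straightforward to verify.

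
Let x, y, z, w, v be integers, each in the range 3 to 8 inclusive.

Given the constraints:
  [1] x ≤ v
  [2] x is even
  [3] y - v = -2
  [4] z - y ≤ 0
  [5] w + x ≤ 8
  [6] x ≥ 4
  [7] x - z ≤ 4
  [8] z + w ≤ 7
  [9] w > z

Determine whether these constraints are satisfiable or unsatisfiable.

Take x = 4, y = 6, z = 3, w = 4, v = 8. Then constraint 3: y - v = -2; constraint 4: z - y = -3; constraint 5: w + x = 8, and every other listed constraint is also met.

Satisfiable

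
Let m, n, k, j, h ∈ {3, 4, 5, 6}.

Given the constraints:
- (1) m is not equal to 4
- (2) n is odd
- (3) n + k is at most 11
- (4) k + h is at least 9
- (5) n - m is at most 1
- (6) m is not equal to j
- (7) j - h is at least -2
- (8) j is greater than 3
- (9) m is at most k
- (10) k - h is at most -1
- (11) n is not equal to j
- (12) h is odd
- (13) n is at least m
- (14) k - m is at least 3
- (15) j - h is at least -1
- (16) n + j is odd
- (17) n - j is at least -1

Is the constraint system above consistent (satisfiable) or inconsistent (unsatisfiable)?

Constraints 5, 10, 14, 15, and 17 give m − n ≥ -1, n − j ≥ -1, j − h ≥ -1, h − k ≥ 1, k − m ≥ 3.
Adding all 5 inequalities: the left sides telescope to 0, and the right sides sum to (-1) + (-1) + (-1) + 1 + 3 = 1. So 0 ≥ 1, which is false.

Unsatisfiable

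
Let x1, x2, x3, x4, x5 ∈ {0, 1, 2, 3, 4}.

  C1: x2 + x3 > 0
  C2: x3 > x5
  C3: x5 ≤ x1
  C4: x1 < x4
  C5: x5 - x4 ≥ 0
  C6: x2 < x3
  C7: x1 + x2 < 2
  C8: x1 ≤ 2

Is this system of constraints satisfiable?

Unsatisfiable

Constraints 3, 4, and 5 give x4 ≤ x5, x5 ≤ x1, x1 < x4. Chaining: x4 ≤ x5 ≤ x1 < x4, which forces x4 < x4 — impossible.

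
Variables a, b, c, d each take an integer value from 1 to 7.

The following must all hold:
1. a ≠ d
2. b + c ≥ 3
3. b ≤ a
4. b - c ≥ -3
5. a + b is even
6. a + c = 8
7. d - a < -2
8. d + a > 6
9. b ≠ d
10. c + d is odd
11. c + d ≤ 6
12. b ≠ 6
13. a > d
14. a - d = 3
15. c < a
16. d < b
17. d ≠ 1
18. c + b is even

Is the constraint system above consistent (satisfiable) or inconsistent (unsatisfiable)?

Satisfiable

Try a = 5, b = 3, c = 3, d = 2.
Check constraint 2: b + c = 6; constraint 4: b - c = 0; constraint 6: a + c = 8. The remaining constraints are straightforward to verify.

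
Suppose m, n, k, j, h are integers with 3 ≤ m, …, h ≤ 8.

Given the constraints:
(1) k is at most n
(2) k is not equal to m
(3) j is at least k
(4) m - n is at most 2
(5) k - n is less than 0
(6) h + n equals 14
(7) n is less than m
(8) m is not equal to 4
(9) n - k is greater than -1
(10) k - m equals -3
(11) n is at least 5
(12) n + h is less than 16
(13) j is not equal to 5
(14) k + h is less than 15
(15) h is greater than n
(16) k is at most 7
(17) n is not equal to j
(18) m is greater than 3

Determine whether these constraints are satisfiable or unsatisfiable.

Satisfiable

One satisfying assignment is m = 8, n = 6, k = 5, j = 8, h = 8.
For the less obvious constraints — constraint 4: m - n = 2; constraint 5: k - n = -1; constraint 6: h + n = 14 — and the others hold by inspection.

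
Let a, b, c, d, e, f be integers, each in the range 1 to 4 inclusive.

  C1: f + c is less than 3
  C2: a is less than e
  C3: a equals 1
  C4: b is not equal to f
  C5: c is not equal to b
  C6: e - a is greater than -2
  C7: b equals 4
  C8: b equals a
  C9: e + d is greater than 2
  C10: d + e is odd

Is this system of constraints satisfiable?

Unsatisfiable

Constraint 7 fixes b = 4 and constraint 3 fixes a = 1, but constraint 8 requires b = a. Since 4 ≠ 1, contradiction.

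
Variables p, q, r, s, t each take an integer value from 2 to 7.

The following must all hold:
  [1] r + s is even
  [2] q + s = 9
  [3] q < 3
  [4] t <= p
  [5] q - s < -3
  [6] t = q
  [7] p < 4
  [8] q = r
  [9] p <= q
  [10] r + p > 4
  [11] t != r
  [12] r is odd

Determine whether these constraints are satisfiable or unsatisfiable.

From constraints 6 and 8, t = q = r, so t = r. But constraint 11 says t ≠ r. Contradiction.

Unsatisfiable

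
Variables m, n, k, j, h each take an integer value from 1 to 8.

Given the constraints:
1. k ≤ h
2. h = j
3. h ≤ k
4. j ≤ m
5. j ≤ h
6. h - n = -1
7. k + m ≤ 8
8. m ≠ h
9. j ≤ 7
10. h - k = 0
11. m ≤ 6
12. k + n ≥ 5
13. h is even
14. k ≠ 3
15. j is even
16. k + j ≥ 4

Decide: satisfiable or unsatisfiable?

Satisfiable

Take m = 4, n = 3, k = 2, j = 2, h = 2. Then constraint 6: h - n = -1; constraint 7: k + m = 6, and every other listed constraint is also met.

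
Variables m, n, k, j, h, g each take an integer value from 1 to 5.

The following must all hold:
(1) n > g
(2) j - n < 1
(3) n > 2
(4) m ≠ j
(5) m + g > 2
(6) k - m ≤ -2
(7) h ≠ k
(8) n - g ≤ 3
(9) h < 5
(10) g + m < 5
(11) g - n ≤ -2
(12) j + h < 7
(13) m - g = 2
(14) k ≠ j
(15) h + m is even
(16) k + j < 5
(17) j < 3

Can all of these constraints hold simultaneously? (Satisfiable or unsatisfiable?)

The assignment m = 3, n = 3, k = 1, j = 2, h = 3, g = 1 works:
  constraint 2 holds since j - n = -1.
  constraint 5 holds since m + g = 4.
  constraint 6 holds since k - m = -2.
The rest check out directly.

Satisfiable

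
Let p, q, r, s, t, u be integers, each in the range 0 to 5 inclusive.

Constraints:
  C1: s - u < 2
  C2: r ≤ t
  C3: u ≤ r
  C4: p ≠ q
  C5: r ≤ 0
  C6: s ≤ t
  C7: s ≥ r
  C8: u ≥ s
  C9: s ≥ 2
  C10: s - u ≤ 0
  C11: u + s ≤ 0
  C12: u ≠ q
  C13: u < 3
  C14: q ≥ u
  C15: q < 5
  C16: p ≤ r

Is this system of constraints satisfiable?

Unsatisfiable

From constraints 8 and 9: u ≥ s and s ≥ 2, so u ≥ 2. From constraints 3 and 5: u ≤ r and r ≤ 0, so u ≤ 0. But 0 < 2, so no value of u works.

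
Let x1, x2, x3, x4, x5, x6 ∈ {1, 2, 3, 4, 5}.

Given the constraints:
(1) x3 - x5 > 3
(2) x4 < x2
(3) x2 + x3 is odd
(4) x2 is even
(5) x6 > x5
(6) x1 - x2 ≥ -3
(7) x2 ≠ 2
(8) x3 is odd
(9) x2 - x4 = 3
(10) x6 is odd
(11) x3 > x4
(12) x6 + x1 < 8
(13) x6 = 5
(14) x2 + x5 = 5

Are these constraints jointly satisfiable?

Satisfiable

One satisfying assignment is x1 = 1, x2 = 4, x3 = 5, x4 = 1, x5 = 1, x6 = 5.
For the less obvious constraints — constraint 1: x3 - x5 = 4; constraint 6: x1 - x2 = -3 — and the others hold by inspection.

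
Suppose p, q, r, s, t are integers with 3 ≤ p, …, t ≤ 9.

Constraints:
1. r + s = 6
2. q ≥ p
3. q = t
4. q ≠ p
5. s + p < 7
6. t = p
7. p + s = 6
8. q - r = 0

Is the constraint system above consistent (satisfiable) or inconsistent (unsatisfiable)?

From constraints 3 and 6, q = t = p, so q = p. But constraint 4 says q ≠ p. Contradiction.

Unsatisfiable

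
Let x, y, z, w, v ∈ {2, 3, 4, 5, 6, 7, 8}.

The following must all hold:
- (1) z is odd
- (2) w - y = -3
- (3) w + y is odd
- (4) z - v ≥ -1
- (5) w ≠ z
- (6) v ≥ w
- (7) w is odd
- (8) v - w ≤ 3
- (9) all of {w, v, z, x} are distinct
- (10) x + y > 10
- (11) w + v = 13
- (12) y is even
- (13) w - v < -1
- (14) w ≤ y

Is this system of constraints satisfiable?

Setting (x, y, z, w, v) = (3, 8, 7, 5, 8) satisfies everything: constraint 2: w - y = -3; constraint 4: z - v = -1, and the others follow.

Satisfiable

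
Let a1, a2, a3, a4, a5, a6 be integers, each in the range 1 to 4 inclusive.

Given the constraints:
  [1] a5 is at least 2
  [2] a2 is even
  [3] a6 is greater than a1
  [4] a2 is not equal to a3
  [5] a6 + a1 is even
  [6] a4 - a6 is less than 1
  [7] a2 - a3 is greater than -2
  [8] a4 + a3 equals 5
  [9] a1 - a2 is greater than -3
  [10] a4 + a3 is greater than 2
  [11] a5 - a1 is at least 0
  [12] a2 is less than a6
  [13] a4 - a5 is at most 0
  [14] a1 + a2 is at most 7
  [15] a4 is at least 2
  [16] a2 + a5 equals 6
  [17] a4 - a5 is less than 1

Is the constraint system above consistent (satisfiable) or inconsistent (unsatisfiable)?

Setting (a1, a2, a3, a4, a5, a6) = (2, 2, 3, 2, 4, 4) satisfies everything: constraint 6: a4 - a6 = -2; constraint 7: a2 - a3 = -1; constraint 8: a4 + a3 = 5, and the others follow.

Satisfiable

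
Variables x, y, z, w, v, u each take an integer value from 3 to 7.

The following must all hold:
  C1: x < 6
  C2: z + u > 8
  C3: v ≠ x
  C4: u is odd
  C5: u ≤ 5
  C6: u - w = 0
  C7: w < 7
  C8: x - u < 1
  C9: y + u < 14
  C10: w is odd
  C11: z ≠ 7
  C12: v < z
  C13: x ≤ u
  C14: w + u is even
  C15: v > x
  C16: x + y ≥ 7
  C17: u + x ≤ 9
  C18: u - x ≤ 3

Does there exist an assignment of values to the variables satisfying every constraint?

The assignment x = 3, y = 7, z = 5, w = 5, v = 4, u = 5 works:
  constraint 2 holds since z + u = 10.
  constraint 6 holds since u - w = 0.
The rest check out directly.

Satisfiable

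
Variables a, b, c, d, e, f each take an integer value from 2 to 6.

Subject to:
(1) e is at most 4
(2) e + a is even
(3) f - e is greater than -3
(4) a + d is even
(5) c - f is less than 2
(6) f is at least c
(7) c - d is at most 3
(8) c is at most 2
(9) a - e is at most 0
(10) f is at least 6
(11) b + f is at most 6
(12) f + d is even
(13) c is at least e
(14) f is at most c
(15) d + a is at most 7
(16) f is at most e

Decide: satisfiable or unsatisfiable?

From constraints 10 and 16: e ≥ f and f ≥ 6, so e ≥ 6. From constraints 8 and 13: e ≤ c and c ≤ 2, so e ≤ 2. But 2 < 6, so no value of e works.

Unsatisfiable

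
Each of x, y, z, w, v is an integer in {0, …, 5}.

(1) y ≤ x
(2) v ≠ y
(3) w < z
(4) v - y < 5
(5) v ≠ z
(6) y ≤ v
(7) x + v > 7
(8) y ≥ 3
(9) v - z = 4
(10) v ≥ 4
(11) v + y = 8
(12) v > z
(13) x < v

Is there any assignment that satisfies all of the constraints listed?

Setting (x, y, z, w, v) = (3, 3, 1, 0, 5) satisfies everything: constraint 4: v - y = 2; constraint 7: x + v = 8, and the others follow.

Satisfiable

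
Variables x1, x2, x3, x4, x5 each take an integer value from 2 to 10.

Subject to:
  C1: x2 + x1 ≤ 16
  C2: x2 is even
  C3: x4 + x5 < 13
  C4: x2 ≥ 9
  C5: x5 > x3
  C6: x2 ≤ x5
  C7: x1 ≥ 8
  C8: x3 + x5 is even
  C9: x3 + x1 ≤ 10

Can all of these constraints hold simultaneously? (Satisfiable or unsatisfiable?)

Unsatisfiable

From constraint 4: x2 ≥ 9. From constraint 7: x1 ≥ 8. Hence x2 + x1 ≥ 17. But constraint 1 requires x2 + x1 ≤ 16, and 16 < 17. Contradiction.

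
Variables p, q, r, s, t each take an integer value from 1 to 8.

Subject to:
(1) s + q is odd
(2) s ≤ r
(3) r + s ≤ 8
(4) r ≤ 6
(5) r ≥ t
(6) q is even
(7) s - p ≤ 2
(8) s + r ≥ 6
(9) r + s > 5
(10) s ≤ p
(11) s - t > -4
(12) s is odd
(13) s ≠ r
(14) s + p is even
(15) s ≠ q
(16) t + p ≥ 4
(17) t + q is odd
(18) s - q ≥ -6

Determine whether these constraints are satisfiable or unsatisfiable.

Take p = 1, q = 6, r = 5, s = 1, t = 3. Then constraint 3: r + s = 6; constraint 7: s - p = 0, and every other listed constraint is also met.

Satisfiable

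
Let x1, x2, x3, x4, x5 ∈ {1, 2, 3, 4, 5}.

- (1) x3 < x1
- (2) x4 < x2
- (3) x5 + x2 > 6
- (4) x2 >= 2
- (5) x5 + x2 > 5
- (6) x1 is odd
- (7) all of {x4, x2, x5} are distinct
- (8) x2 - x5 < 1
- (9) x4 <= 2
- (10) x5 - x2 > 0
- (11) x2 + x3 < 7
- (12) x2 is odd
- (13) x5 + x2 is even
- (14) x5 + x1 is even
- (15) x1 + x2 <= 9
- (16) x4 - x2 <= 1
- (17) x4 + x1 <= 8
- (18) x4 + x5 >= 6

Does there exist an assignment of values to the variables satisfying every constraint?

Satisfiable

Setting (x1, x2, x3, x4, x5) = (5, 3, 1, 1, 5) satisfies everything: constraint 3: x5 + x2 = 8; constraint 5: x5 + x2 = 8; constraint 8: x2 - x5 = -2, and the others follow.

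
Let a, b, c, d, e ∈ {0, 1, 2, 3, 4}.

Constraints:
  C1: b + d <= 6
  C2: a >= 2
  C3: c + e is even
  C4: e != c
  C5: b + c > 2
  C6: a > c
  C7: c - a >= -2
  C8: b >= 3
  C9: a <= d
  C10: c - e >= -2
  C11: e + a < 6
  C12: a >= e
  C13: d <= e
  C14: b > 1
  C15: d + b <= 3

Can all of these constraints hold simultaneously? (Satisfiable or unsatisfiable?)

Unsatisfiable

From constraints 2 and 9: d ≥ a ≥ 2. From constraint 8: b ≥ 3. Hence d + b ≥ 5. But constraint 15 requires d + b ≤ 3, and 3 < 5. Contradiction.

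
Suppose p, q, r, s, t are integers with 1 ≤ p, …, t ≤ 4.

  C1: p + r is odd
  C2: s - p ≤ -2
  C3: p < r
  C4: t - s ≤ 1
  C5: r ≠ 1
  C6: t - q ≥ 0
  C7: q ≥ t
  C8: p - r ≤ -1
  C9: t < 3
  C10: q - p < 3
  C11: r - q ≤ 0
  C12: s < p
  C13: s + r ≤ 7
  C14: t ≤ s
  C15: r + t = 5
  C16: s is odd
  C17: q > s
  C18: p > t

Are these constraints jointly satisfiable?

Unsatisfiable

Constraints 2, 4, 6, 8, and 11 give r − p ≥ 1, p − s ≥ 2, s − t ≥ -1, t − q ≥ 0, q − r ≥ 0.
Adding all 5 inequalities: the left sides telescope to 0, and the right sides sum to 1 + 2 + (-1) + 0 + 0 = 2. So 0 ≥ 2, which is false.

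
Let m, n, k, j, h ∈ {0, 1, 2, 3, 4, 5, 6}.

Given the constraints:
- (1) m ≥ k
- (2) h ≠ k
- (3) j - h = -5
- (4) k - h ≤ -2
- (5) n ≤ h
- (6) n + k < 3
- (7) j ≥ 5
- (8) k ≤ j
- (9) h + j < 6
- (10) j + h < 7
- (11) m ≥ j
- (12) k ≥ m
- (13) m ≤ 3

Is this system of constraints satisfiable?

From constraints 7 and 11: m ≥ j and j ≥ 5, so m ≥ 5. From constraint 13: m ≤ 3. But 3 < 5, so no value of m works.

Unsatisfiable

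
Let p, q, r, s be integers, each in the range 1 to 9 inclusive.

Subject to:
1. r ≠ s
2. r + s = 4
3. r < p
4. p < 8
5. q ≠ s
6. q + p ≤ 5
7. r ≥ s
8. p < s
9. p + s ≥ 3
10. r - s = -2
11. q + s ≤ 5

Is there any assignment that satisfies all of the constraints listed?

Unsatisfiable

Constraints 3, 7, and 8 give s ≤ r, r < p, p < s. Chaining: s ≤ r < p < s, which forces s < s — impossible.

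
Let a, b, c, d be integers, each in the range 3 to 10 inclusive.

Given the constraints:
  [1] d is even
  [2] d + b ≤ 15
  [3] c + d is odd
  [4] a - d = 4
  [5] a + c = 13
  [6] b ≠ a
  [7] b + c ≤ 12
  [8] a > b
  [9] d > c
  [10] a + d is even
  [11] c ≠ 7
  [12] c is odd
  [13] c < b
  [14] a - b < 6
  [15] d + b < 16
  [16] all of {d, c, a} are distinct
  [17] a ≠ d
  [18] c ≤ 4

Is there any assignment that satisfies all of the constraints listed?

One satisfying assignment is a = 10, b = 7, c = 3, d = 6.
For the less obvious constraints — constraint 2: d + b = 13; constraint 4: a - d = 4 — and the others hold by inspection.

Satisfiable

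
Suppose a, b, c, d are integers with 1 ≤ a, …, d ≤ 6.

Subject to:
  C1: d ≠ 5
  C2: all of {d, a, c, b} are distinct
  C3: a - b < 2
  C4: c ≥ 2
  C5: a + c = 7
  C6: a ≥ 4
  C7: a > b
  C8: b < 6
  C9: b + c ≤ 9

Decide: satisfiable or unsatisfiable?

Setting (a, b, c, d) = (5, 4, 2, 1) satisfies everything: constraint 3: a - b = 1; constraint 5: a + c = 7, and the others follow.

Satisfiable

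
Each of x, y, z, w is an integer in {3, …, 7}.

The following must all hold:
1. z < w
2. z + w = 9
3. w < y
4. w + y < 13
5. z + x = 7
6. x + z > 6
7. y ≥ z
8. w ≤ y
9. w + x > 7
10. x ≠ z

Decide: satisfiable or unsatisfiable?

Try x = 3, y = 6, z = 4, w = 5.
Check constraint 2: z + w = 9; constraint 4: w + y = 11; constraint 5: z + x = 7. The remaining constraints are straightforward to verify.

Satisfiable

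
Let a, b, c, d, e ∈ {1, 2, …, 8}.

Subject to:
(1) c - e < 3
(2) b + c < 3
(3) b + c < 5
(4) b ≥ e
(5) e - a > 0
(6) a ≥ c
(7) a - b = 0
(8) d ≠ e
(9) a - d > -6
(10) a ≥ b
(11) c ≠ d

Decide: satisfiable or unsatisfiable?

Unsatisfiable

Constraints 4, 5, and 10 give a < e, e ≤ b, b ≤ a. Chaining: a < e ≤ b ≤ a, which forces a < a — impossible.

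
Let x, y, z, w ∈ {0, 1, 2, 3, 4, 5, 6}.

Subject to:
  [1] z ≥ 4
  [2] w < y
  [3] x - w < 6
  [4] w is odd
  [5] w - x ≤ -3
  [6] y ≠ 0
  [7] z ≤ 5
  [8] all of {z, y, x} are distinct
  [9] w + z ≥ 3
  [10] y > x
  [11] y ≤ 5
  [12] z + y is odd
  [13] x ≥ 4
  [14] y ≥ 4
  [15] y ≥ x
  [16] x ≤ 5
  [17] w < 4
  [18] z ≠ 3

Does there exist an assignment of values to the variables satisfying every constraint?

Unsatisfiable

Constraints 1, 7, 11, 13, 14, and 16 confine each of z, y, x to the 2 values {4, 5}.
Constraint 8 requires all 3 of them to be distinct, but only 2 values are available — impossible by the pigeonhole principle.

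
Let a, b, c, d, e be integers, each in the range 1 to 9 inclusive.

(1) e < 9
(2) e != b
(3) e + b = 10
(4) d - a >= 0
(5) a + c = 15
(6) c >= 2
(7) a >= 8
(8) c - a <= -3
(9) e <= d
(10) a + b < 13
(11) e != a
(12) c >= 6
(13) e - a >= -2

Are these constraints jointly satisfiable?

Satisfiable

Setting (a, b, c, d, e) = (9, 2, 6, 9, 8) satisfies everything: constraint 3: e + b = 10; constraint 4: d - a = 0; constraint 5: a + c = 15, and the others follow.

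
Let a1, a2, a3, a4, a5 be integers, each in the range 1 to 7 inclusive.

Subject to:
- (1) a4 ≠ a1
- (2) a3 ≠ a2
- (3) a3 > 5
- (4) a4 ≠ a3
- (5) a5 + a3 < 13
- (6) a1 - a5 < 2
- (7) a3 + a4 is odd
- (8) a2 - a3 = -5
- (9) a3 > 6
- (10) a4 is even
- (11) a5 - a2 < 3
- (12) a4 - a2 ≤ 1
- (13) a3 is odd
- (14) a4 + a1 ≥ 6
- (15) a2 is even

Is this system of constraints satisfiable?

Satisfiable

The assignment a1 = 4, a2 = 2, a3 = 7, a4 = 2, a5 = 4 works:
  constraint 5 holds since a5 + a3 = 11.
  constraint 6 holds since a1 - a5 = 0.
The rest check out directly.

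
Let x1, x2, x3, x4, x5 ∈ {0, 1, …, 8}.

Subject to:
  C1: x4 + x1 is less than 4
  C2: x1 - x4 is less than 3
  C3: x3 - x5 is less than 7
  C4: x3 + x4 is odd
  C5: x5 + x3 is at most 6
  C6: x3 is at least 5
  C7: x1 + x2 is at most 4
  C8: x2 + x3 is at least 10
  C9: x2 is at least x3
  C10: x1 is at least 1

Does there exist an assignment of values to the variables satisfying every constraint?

Unsatisfiable

From constraint 10: x1 ≥ 1. From constraints 6 and 9: x2 ≥ x3 ≥ 5. Hence x1 + x2 ≥ 6. But constraint 7 requires x1 + x2 ≤ 4, and 4 < 6. Contradiction.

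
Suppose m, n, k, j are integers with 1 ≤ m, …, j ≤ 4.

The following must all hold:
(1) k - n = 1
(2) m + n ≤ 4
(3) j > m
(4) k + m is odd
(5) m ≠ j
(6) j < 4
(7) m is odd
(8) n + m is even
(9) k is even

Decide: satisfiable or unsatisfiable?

The assignment m = 1, n = 1, k = 2, j = 3 works:
  constraint 1 holds since k - n = 1.
  constraint 2 holds since m + n = 2.
  constraint 4 holds since k + m = 3 is odd.
The rest check out directly.

Satisfiable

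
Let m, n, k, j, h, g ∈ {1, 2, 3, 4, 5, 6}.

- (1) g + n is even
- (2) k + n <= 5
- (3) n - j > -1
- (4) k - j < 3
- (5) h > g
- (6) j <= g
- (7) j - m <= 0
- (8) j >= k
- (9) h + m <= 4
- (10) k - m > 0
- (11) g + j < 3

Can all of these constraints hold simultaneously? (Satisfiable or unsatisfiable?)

Constraints 7, 8, and 10 give m < k, k ≤ j, j ≤ m. Chaining: m < k ≤ j ≤ m, which forces m < m — impossible.

Unsatisfiable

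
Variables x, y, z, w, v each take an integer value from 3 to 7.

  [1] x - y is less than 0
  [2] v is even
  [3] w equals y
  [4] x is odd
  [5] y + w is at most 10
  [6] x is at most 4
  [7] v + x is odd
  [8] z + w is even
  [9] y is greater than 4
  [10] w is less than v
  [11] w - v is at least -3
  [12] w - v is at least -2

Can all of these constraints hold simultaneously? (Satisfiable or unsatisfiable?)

Satisfiable

Take x = 3, y = 5, z = 5, w = 5, v = 6. Then constraint 1: x - y = -2; constraint 5: y + w = 10, and every other listed constraint is also met.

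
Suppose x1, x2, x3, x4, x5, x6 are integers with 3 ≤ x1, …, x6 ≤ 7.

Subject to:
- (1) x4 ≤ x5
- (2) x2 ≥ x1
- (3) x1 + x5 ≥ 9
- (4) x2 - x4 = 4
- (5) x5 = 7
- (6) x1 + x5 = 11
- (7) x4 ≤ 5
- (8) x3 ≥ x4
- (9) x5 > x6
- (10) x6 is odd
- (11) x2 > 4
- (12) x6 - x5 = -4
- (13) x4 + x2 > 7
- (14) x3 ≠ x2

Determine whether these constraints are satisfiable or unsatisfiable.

Try x1 = 4, x2 = 7, x3 = 3, x4 = 3, x5 = 7, x6 = 3.
Check constraint 3: x1 + x5 = 11; constraint 4: x2 - x4 = 4. The remaining constraints are straightforward to verify.

Satisfiable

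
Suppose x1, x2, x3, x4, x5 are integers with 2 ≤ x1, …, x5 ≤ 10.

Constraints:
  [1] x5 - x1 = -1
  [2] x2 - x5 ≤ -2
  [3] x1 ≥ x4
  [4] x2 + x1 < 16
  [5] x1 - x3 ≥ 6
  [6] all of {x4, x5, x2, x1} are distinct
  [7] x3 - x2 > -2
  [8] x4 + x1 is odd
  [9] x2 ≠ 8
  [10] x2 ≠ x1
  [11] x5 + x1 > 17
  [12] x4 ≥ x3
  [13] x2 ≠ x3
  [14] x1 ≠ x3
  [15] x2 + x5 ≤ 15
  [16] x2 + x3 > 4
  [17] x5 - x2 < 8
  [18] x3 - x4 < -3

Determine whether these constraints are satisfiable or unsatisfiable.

Satisfiable

The assignment x1 = 10, x2 = 4, x3 = 3, x4 = 7, x5 = 9 works:
  constraint 1 holds since x5 - x1 = -1.
  constraint 2 holds since x2 - x5 = -5.
  constraint 4 holds since x2 + x1 = 14.
The rest check out directly.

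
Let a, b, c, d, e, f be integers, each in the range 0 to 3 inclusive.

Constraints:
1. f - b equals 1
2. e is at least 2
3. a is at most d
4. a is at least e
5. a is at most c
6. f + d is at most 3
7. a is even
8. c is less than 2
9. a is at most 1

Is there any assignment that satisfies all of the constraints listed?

From constraint 2: e ≥ 2. From constraints 4 and 9: e ≤ a and a ≤ 1, so e ≤ 1. But 1 < 2, so no value of e works.

Unsatisfiable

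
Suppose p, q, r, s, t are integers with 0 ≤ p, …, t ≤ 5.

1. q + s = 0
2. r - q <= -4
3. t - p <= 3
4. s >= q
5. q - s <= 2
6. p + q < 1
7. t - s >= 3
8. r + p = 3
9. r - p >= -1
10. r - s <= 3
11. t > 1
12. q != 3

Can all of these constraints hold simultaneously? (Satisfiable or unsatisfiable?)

Unsatisfiable

Constraints 2, 3, 5, 7, and 9 give q − r ≥ 4, r − p ≥ -1, p − t ≥ -3, t − s ≥ 3, s − q ≥ -2.
Adding all 5 inequalities: the left sides telescope to 0, and the right sides sum to 4 + (-1) + (-3) + 3 + (-2) = 1. So 0 ≥ 1, which is false.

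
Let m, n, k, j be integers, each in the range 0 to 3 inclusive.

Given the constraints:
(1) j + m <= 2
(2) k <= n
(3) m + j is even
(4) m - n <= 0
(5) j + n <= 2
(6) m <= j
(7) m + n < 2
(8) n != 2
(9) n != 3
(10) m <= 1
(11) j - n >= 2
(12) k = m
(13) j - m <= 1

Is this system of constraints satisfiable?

Unsatisfiable

Constraints 4, 11, and 13 give n − m ≥ 0, m − j ≥ -1, j − n ≥ 2.
Adding all 3 inequalities: the left sides telescope to 0, and the right sides sum to 0 + (-1) + 2 = 1. So 0 ≥ 1, which is false.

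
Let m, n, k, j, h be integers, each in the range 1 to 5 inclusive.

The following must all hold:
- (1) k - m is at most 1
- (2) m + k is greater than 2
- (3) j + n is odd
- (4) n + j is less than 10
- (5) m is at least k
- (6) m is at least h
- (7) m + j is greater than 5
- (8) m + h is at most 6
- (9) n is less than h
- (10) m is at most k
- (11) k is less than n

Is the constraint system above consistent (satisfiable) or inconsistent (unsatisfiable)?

Constraints 6, 9, 10, and 11 give n < h, h ≤ m, m ≤ k, k < n. Chaining: n < h ≤ m ≤ k < n, which forces n < n — impossible.

Unsatisfiable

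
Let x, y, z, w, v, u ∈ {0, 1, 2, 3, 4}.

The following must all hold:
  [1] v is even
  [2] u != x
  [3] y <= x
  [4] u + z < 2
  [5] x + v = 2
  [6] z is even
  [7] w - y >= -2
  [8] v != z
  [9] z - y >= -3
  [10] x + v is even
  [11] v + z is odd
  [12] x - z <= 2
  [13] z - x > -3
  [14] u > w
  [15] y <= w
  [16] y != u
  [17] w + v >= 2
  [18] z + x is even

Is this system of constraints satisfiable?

Constraint 1 makes v even and constraint 6 makes z even, so v + z must be even. Constraint 11 says v + z is odd — contradiction.

Unsatisfiable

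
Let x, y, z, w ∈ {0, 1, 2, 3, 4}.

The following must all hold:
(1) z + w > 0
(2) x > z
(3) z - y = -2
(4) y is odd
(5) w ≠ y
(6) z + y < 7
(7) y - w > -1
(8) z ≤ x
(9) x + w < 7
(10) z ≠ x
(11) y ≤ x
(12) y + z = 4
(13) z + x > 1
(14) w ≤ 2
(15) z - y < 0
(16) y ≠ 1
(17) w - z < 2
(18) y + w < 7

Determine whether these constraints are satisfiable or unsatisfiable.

The assignment x = 3, y = 3, z = 1, w = 1 works:
  constraint 1 holds since z + w = 2.
  constraint 3 holds since z - y = -2.
The rest check out directly.

Satisfiable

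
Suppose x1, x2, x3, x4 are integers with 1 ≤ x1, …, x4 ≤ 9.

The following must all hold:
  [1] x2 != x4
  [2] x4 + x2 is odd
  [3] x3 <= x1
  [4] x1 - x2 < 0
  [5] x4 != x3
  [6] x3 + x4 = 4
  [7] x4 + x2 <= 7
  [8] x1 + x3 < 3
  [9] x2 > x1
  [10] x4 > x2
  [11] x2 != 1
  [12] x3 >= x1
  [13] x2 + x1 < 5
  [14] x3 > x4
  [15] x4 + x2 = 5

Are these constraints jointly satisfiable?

Unsatisfiable

Constraints 3, 9, 10, and 14 give x1 < x2, x2 < x4, x4 < x3, x3 ≤ x1. Chaining: x1 < x2 < x4 < x3 ≤ x1, which forces x1 < x1 — impossible.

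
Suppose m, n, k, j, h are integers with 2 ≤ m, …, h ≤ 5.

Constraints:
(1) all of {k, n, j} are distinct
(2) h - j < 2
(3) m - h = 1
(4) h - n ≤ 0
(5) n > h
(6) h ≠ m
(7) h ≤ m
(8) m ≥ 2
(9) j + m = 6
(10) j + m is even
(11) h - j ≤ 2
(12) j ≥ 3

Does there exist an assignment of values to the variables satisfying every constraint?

Take m = 3, n = 4, k = 5, j = 3, h = 2. Then constraint 2: h - j = -1; constraint 3: m - h = 1; constraint 4: h - n = -2, and every other listed constraint is also met.

Satisfiable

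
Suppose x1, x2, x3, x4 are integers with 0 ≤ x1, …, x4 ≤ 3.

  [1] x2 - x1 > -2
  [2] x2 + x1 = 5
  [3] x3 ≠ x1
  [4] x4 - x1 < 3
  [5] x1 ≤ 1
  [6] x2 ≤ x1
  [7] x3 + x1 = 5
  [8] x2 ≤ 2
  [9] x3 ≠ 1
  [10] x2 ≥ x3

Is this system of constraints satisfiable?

From constraints 8 and 10: x3 ≤ x2 ≤ 2. From constraint 5: x1 ≤ 1. Hence x3 + x1 ≤ 3. But constraint 7 requires x3 + x1 = 5, and 5 > 3. Contradiction.

Unsatisfiable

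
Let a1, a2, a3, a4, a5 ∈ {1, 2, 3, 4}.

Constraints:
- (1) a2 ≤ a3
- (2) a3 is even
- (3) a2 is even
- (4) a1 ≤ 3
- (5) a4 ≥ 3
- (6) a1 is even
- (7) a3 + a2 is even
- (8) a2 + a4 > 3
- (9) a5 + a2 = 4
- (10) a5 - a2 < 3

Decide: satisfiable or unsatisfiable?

Satisfiable

The assignment a1 = 2, a2 = 2, a3 = 2, a4 = 4, a5 = 2 works:
  constraint 8 holds since a2 + a4 = 6.
  constraint 9 holds since a5 + a2 = 4.
  constraint 10 holds since a5 - a2 = 0.
The rest check out directly.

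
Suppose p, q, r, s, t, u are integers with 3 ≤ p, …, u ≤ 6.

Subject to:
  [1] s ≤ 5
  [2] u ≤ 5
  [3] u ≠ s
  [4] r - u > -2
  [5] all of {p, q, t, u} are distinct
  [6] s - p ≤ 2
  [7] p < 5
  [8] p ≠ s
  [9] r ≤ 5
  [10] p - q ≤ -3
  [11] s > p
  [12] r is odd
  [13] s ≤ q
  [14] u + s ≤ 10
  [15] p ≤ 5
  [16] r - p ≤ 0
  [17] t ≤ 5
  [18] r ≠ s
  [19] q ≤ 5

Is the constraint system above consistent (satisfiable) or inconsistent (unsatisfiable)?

Unsatisfiable

Constraints 2, 15, 17, and 19 confine each of p, q, t, u to the 3 values {3, …, 5} (the domain already gives each ≥ 3).
Constraint 5 requires all 4 of them to be distinct, but only 3 values are available — impossible by the pigeonhole principle.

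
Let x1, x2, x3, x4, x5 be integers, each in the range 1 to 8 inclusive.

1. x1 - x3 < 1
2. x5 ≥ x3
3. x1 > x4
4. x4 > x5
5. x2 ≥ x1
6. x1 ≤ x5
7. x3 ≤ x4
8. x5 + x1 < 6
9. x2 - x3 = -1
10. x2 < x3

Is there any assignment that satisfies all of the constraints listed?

Constraints 2, 3, 4, 5, and 10 give x4 < x1, x1 ≤ x2, x2 < x3, x3 ≤ x5, x5 < x4. Chaining: x4 < x1 ≤ x2 < x3 ≤ x5 < x4, which forces x4 < x4 — impossible.

Unsatisfiable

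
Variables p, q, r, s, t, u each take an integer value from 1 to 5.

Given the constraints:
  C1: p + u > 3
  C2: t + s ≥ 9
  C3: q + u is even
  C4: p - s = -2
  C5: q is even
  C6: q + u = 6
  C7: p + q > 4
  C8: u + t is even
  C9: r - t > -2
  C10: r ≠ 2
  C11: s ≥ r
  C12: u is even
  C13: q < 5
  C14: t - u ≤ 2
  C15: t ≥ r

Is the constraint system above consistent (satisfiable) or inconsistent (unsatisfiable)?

Satisfiable

One satisfying assignment is p = 3, q = 4, r = 4, s = 5, t = 4, u = 2.
For the less obvious constraints — constraint 1: p + u = 5; constraint 2: t + s = 9; constraint 4: p - s = -2 — and the others hold by inspection.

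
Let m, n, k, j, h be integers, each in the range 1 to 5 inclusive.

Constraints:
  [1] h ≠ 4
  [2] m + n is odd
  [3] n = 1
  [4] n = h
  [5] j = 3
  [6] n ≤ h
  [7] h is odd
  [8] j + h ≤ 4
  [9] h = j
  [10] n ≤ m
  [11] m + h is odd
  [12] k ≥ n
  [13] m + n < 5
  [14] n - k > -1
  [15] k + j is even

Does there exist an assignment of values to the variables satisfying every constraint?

Constraint 3 fixes n = 1 and constraint 5 fixes j = 3. Constraints 4 and 9 give n = h = j, so n = j. But 1 ≠ 3 — contradiction.

Unsatisfiable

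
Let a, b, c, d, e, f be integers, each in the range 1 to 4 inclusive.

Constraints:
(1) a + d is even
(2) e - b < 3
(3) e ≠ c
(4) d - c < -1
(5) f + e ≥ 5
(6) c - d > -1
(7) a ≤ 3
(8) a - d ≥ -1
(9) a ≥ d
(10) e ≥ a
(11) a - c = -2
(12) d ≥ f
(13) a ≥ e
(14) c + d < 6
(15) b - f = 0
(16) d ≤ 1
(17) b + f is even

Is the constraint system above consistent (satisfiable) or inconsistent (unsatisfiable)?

Unsatisfiable

From constraints 12 and 16: f ≤ d ≤ 1. From constraints 7 and 13: e ≤ a ≤ 3. Hence f + e ≤ 4. But constraint 5 requires f + e ≥ 5, and 5 > 4. Contradiction.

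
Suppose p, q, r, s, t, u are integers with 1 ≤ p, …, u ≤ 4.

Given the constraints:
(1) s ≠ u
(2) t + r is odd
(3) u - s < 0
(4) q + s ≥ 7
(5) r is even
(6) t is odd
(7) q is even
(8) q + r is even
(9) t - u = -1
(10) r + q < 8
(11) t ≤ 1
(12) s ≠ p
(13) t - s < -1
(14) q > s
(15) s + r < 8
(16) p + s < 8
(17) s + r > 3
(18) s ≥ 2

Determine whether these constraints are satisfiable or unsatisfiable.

Try p = 2, q = 4, r = 2, s = 3, t = 1, u = 2.
Check constraint 3: u - s = -1; constraint 4: q + s = 7; constraint 9: t - u = -1. The remaining constraints are straightforward to verify.

Satisfiable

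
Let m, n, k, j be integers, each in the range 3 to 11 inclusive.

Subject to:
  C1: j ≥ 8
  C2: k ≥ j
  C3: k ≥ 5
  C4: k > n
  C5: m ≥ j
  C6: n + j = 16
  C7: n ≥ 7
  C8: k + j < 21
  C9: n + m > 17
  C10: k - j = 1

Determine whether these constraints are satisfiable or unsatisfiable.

One satisfying assignment is m = 11, n = 7, k = 10, j = 9.
For the less obvious constraints — constraint 6: n + j = 16; constraint 8: k + j = 19; constraint 9: n + m = 18 — and the others hold by inspection.

Satisfiable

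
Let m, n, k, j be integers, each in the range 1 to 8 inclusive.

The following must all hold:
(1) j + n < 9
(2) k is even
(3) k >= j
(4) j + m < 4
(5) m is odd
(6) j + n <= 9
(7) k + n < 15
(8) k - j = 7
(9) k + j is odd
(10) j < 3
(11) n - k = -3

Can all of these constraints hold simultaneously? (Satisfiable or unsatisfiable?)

Satisfiable

The assignment m = 1, n = 5, k = 8, j = 1 works:
  constraint 1 holds since j + n = 6.
  constraint 4 holds since j + m = 2.
  constraint 6 holds since j + n = 6.
The rest check out directly.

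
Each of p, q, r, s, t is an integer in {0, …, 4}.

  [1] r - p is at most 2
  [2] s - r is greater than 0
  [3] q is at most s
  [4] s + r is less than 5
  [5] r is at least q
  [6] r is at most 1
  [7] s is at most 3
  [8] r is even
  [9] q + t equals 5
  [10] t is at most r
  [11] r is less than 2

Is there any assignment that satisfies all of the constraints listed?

From constraints 3 and 7: q ≤ s ≤ 3. From constraints 6 and 10: t ≤ r ≤ 1. Hence q + t ≤ 4. But constraint 9 requires q + t = 5, and 5 > 4. Contradiction.

Unsatisfiable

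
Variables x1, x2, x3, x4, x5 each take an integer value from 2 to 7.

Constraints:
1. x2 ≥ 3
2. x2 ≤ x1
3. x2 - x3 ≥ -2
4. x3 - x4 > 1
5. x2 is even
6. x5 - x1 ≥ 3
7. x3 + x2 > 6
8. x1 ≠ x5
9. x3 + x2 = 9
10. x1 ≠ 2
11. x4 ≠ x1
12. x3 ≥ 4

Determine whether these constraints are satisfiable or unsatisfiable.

Satisfiable

Setting (x1, x2, x3, x4, x5) = (4, 4, 5, 3, 7) satisfies everything: constraint 3: x2 - x3 = -1; constraint 4: x3 - x4 = 2; constraint 6: x5 - x1 = 3, and the others follow.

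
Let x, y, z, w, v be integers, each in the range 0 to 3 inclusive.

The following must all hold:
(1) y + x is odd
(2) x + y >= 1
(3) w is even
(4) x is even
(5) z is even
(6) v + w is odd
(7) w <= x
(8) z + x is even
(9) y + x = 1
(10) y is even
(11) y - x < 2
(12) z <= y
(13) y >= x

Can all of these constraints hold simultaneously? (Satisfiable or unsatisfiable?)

Constraint 10 makes y even and constraint 4 makes x even, so y + x must be even. Constraint 1 says y + x is odd — contradiction.

Unsatisfiable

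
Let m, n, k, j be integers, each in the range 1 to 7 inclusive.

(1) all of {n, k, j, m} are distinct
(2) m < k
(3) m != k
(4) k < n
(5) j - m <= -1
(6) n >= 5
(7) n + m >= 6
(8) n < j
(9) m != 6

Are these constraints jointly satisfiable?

Constraints 2, 4, 5, and 8 give k < n, n < j, j < m, m < k. Chaining: k < n < j < m < k, which forces k < k — impossible.

Unsatisfiable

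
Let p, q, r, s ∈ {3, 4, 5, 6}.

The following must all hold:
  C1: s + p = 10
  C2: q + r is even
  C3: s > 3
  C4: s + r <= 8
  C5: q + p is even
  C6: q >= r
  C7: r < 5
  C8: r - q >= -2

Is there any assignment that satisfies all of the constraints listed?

Satisfiable

Setting (p, q, r, s) = (6, 6, 4, 4) satisfies everything: constraint 1: s + p = 10; constraint 4: s + r = 8; constraint 8: r - q = -2, and the others follow.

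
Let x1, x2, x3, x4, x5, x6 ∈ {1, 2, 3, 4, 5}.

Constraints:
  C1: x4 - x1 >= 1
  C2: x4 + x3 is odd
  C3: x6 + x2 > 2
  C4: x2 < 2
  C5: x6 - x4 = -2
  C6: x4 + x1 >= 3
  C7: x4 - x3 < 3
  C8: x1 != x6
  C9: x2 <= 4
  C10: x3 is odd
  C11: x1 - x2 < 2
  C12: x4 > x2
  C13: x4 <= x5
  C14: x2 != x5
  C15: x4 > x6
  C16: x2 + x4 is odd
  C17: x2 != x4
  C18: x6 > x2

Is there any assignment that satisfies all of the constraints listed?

Try x1 = 1, x2 = 1, x3 = 3, x4 = 4, x5 = 4, x6 = 2.
Check constraint 1: x4 - x1 = 3; constraint 3: x6 + x2 = 3. The remaining constraints are straightforward to verify.

Satisfiable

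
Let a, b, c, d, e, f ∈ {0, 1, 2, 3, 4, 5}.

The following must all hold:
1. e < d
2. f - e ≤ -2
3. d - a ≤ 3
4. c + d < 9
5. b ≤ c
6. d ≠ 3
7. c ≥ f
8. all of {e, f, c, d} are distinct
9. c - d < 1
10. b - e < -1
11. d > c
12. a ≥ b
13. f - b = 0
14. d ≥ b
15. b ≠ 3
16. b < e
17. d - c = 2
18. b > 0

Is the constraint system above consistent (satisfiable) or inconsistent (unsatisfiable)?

Satisfiable

Setting (a, b, c, d, e, f) = (2, 1, 3, 5, 4, 1) satisfies everything: constraint 2: f - e = -3; constraint 3: d - a = 3; constraint 4: c + d = 8, and the others follow.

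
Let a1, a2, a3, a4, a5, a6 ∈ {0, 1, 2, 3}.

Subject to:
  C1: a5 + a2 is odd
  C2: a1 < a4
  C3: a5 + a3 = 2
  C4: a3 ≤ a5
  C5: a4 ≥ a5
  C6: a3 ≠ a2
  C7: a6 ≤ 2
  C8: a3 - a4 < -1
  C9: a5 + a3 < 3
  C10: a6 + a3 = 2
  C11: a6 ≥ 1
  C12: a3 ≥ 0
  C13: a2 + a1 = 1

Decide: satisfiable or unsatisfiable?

Setting (a1, a2, a3, a4, a5, a6) = (1, 0, 1, 3, 1, 1) satisfies everything: constraint 3: a5 + a3 = 2; constraint 8: a3 - a4 = -2, and the others follow.

Satisfiable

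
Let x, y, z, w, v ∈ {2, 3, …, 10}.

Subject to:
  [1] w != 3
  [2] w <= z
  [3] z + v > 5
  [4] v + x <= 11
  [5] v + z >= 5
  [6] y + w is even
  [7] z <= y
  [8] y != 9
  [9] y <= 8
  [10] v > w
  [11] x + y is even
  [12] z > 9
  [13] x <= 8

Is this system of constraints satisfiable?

From constraint 12: z ≥ 10. From constraints 7 and 9: z ≤ y and y ≤ 8, so z ≤ 8. But 8 < 10, so no value of z works.

Unsatisfiable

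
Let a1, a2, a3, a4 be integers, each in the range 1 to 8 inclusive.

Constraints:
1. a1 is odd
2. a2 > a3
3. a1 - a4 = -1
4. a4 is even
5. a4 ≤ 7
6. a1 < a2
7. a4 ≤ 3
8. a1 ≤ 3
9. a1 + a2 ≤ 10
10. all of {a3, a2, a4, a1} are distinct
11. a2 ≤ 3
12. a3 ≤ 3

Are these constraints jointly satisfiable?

Unsatisfiable

Constraints 7, 8, 11, and 12 confine each of a3, a2, a4, a1 to the 3 values {1, …, 3} (the domain already gives each ≥ 1).
Constraint 10 requires all 4 of them to be distinct, but only 3 values are available — impossible by the pigeonhole principle.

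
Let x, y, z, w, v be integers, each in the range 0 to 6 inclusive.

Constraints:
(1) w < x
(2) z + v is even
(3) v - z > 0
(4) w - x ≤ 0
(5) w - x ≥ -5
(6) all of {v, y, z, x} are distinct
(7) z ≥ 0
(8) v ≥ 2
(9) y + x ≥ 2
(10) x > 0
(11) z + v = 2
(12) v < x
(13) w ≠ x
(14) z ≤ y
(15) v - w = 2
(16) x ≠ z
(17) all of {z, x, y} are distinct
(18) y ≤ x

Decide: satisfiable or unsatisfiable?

Satisfiable

Try x = 3, y = 1, z = 0, w = 0, v = 2.
Check constraint 3: v - z = 2; constraint 4: w - x = -3. The remaining constraints are straightforward to verify.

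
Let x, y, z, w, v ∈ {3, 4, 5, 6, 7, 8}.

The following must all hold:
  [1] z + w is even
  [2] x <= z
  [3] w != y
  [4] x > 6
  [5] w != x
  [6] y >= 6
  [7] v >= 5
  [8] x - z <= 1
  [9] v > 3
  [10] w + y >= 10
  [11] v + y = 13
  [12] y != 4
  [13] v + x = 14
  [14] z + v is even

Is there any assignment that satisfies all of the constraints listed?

Satisfiable

The assignment x = 8, y = 7, z = 8, w = 6, v = 6 works:
  constraint 8 holds since x - z = 0.
  constraint 10 holds since w + y = 13.
The rest check out directly.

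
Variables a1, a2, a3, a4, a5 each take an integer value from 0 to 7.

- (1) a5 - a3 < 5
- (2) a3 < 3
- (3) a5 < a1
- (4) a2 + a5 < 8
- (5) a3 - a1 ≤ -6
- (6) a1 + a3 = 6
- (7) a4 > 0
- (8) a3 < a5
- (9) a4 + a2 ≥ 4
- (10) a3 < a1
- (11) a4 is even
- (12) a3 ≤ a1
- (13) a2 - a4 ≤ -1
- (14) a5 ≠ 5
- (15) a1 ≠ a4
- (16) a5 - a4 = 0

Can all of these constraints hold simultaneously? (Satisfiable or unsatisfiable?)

Satisfiable

The assignment a1 = 6, a2 = 3, a3 = 0, a4 = 4, a5 = 4 works:
  constraint 1 holds since a5 - a3 = 4.
  constraint 4 holds since a2 + a5 = 7.
  constraint 5 holds since a3 - a1 = -6.
The rest check out directly.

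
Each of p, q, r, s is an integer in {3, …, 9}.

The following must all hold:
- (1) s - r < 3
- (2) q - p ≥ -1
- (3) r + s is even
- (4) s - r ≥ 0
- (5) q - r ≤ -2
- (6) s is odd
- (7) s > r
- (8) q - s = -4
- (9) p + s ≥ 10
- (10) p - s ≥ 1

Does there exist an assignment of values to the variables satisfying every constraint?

Unsatisfiable

Constraints 2, 4, 5, and 10 give p − s ≥ 1, s − r ≥ 0, r − q ≥ 2, q − p ≥ -1.
Adding all 4 inequalities: the left sides telescope to 0, and the right sides sum to 1 + 0 + 2 + (-1) = 2. So 0 ≥ 2, which is false.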